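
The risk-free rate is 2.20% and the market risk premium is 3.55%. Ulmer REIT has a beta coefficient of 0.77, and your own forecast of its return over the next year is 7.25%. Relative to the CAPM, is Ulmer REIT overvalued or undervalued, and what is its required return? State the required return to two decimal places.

Required return = R_f + β·MRP = 2.20% + 0.77 × 3.55% = 4.93%
Forecast 7.25% > required 4.93% → the stock plots above the SML → undervalued.

Undervalued; required return 4.93%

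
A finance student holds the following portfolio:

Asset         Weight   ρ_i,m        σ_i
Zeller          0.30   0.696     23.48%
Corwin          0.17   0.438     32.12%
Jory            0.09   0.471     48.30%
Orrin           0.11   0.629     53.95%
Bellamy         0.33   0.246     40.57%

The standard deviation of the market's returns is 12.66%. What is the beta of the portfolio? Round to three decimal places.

β_Zeller = 0.696 × 23.48% / 12.66% = 1.2908
β_Corwin = 0.438 × 32.12% / 12.66% = 1.1113
β_Jory = 0.471 × 48.30% / 12.66% = 1.7969
β_Orrin = 0.629 × 53.95% / 12.66% = 2.6805
β_Bellamy = 0.246 × 40.57% / 12.66% = 0.7883
β_P = Σ w_i β_i = 0.30×1.2908 + 0.17×1.1113 + 0.09×1.7969 + 0.11×2.6805 + 0.33×0.7883 = 1.2929

1.293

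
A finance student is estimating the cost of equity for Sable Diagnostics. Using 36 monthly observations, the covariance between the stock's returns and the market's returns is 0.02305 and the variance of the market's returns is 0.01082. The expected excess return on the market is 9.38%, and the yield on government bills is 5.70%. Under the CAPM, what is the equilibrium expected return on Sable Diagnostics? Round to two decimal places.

β = Cov(R_i, R_m) / Var(R_m) = 0.02305 / 0.01082 = 2.1303
E(R) = R_f + β × MRP = 5.70% + 2.1303 × 9.38% = 25.68%

25.68%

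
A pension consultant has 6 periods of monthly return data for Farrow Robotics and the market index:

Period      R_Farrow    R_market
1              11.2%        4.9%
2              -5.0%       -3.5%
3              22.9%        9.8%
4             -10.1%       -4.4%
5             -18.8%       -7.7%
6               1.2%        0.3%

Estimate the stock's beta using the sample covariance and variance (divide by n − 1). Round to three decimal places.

Mean R_i = (11.2 − 5.0 + 22.9 − 10.1 − 18.8 + 1.2) / 6 = 0.2333%
Mean R_m = (4.9 − 3.5 + 9.8 − 4.4 − 7.7 + 0.3) / 6 = -0.1000%
Σ(R_i − R̄_i)(R_m − R̄_m) = 486.5000  ⇒  Cov = 486.5000 / 5 = 97.3000
Σ(R_m − R̄_m)² = 210.9800  ⇒  Var(R_m) = 210.9800 / 5 = 42.1960
β = Cov / Var(R_m) = 97.3000 / 42.1960 = 2.3059

2.306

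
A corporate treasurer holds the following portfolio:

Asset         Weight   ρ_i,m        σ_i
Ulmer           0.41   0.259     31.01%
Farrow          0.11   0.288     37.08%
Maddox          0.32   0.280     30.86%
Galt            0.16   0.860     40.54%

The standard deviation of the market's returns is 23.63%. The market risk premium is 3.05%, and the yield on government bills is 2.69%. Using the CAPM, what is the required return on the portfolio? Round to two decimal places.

4.34%

β_Ulmer = 0.259 × 31.01% / 23.63% = 0.3399
β_Farrow = 0.288 × 37.08% / 23.63% = 0.4519
β_Maddox = 0.280 × 30.86% / 23.63% = 0.3657
β_Galt = 0.860 × 40.54% / 23.63% = 1.4754
β_P = Σ w_i β_i = 0.41×0.3399 + 0.11×0.4519 + 0.32×0.3657 + 0.16×1.4754 = 0.5422
E(R_P) = R_f + β_P × MRP = 2.69% + 0.5422 × 3.05% = 4.34%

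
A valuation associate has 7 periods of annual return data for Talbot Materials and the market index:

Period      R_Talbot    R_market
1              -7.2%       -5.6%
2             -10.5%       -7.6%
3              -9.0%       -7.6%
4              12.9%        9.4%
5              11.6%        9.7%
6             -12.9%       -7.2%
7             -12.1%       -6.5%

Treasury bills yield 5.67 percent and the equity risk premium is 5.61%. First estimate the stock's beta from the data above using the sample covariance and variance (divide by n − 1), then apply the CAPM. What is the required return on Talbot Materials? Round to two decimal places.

Mean R_i = (-7.2 − 10.5 − 9.0 + 12.9 + 11.6 − 12.9 − 12.1) / 7 = -3.8857%
Mean R_m = (-5.6 − 7.6 − 7.6 + 9.4 + 9.7 − 7.2 − 6.5) / 7 = -2.2000%
Σ(R_i − R̄_i)(R_m − R̄_m) = 533.9900  ⇒  Cov = 533.9900 / 6 = 88.9983
Σ(R_m − R̄_m)² = 389.5400  ⇒  Var(R_m) = 389.5400 / 6 = 64.9233
β = Cov / Var(R_m) = 88.9983 / 64.9233 = 1.3708
E(R) = R_f + β × MRP = 5.67% + 1.3708 × 5.61% = 13.36%

13.36%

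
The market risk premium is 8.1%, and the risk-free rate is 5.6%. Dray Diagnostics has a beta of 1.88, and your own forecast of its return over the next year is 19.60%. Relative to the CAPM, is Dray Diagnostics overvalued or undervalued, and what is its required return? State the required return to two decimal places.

Overvalued; required return 20.83%

Required return = R_f + β·MRP = 5.6% + 1.88 × 8.1% = 20.83%
Forecast 19.60% < required 20.83% → the stock plots below the SML → overvalued.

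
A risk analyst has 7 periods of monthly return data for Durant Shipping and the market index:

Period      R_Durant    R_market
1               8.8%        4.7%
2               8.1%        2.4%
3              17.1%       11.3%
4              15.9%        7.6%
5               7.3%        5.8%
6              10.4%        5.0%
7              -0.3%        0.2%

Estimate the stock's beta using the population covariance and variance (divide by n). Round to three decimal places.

Mean R_i = (8.8 + 8.1 + 17.1 + 15.9 + 7.3 + 10.4 − 0.3) / 7 = 9.6143%
Mean R_m = (4.7 + 2.4 + 11.3 + 7.6 + 5.8 + 5.0 + 0.2) / 7 = 5.2857%
Σ(R_i − R̄_i)(R_m − R̄_m) = 113.4214  ⇒  Cov = 113.4214 / 7 = 16.2031
Σ(R_m − R̄_m)² = 76.4086  ⇒  Var(R_m) = 76.4086 / 7 = 10.9155
β = Cov / Var(R_m) = 16.2031 / 10.9155 = 1.4844

1.484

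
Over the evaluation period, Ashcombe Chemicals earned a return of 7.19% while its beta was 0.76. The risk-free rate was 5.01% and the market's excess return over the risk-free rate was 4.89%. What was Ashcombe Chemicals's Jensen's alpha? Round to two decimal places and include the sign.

CAPM benchmark = R_f + β(R_m − R_f) = 5.01% + 0.76 × 4.89% = 8.7264%
α = actual − benchmark = 7.19% − 8.7264% = -1.54%

-1.54%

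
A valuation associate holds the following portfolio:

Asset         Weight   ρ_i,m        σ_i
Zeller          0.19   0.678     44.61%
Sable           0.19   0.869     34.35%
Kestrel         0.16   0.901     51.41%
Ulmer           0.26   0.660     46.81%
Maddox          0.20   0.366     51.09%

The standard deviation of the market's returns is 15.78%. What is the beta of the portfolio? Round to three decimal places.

β_Zeller = 0.678 × 44.61% / 15.78% = 1.9167
β_Sable = 0.869 × 34.35% / 15.78% = 1.8916
β_Kestrel = 0.901 × 51.41% / 15.78% = 2.9354
β_Ulmer = 0.660 × 46.81% / 15.78% = 1.9578
β_Maddox = 0.366 × 51.09% / 15.78% = 1.1850
β_P = Σ w_i β_i = 0.19×1.9167 + 0.19×1.8916 + 0.16×2.9354 + 0.26×1.9578 + 0.20×1.1850 = 1.9393

1.939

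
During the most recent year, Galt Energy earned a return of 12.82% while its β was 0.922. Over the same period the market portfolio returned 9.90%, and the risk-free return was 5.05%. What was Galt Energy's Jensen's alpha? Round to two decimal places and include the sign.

+3.30%

Market excess return = 9.90% − 5.05% = 4.85%
CAPM benchmark = R_f + β(R_m − R_f) = 5.05% + 0.922 × 4.85% = 9.52170%
α = actual − benchmark = 12.82% − 9.52170% = +3.30%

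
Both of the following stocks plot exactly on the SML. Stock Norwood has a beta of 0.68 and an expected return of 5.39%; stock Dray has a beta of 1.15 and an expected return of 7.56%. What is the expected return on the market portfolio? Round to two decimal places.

6.87%

Both satisfy E(R) = R_f + β·MRP, so the slope of the SML is
MRP = (7.56% − 5.39%) / (1.15 − 0.68) = 2.17% / 0.47 = 4.6170%
R_f = E(R_Norwood) − β_Norwood·MRP = 5.39% − 0.68 × 4.6170% = 2.2504%
E(R_m) = R_f + MRP = 2.2504% + 4.6170% = 6.87%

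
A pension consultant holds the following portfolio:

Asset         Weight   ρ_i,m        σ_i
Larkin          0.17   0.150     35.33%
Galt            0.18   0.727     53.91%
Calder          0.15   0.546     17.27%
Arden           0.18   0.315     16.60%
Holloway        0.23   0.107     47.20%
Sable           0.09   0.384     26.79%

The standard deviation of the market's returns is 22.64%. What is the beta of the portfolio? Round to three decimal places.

0.548

β_Larkin = 0.150 × 35.33% / 22.64% = 0.2341
β_Galt = 0.727 × 53.91% / 22.64% = 1.7311
β_Calder = 0.546 × 17.27% / 22.64% = 0.4165
β_Arden = 0.315 × 16.60% / 22.64% = 0.2310
β_Holloway = 0.107 × 47.20% / 22.64% = 0.2231
β_Sable = 0.384 × 26.79% / 22.64% = 0.4544
β_P = Σ w_i β_i = 0.17×0.2341 + 0.18×1.7311 + 0.15×0.4165 + 0.18×0.2310 + 0.23×0.2231 + 0.09×0.4544 = 0.5477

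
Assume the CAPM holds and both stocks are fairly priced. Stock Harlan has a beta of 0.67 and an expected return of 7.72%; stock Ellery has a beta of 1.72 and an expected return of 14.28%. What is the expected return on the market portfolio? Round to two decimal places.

9.78%

Both satisfy E(R) = R_f + β·MRP, so the slope of the SML is
MRP = (14.28% − 7.72%) / (1.72 − 0.67) = 6.56% / 1.05 = 6.2476%
R_f = E(R_Harlan) − β_Harlan·MRP = 7.72% − 0.67 × 6.2476% = 3.5341%
E(R_m) = R_f + MRP = 3.5341% + 6.2476% = 9.78%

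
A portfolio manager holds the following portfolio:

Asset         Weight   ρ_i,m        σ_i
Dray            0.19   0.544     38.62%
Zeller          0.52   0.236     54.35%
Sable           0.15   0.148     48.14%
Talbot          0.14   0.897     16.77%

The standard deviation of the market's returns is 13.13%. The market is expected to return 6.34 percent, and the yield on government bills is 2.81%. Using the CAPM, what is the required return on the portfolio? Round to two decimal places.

6.53%

β_Dray = 0.544 × 38.62% / 13.13% = 1.6001
β_Zeller = 0.236 × 54.35% / 13.13% = 0.9769
β_Sable = 0.148 × 48.14% / 13.13% = 0.5426
β_Talbot = 0.897 × 16.77% / 13.13% = 1.1457
β_P = Σ w_i β_i = 0.19×1.6001 + 0.52×0.9769 + 0.15×0.5426 + 0.14×1.1457 = 1.0538
MRP = 6.34% − 2.81% = 3.53%
E(R_P) = R_f + β_P × MRP = 2.81% + 1.0538 × 3.53% = 6.53%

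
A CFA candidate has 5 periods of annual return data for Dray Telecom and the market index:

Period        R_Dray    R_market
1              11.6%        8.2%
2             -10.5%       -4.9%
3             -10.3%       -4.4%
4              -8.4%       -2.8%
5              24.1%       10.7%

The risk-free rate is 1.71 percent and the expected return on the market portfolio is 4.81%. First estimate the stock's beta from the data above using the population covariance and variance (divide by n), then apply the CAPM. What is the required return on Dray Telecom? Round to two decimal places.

Mean R_i = (11.6 − 10.5 − 10.3 − 8.4 + 24.1) / 5 = 1.3000%
Mean R_m = (8.2 − 4.9 − 4.4 − 2.8 + 10.7) / 5 = 1.3600%
Σ(R_i − R̄_i)(R_m − R̄_m) = 464.4400  ⇒  Cov = 464.4400 / 5 = 92.8880
Σ(R_m − R̄_m)² = 223.6920  ⇒  Var(R_m) = 223.6920 / 5 = 44.7384
β = Cov / Var(R_m) = 92.8880 / 44.7384 = 2.0762
MRP = 4.81% − 1.71% = 3.10%
E(R) = R_f + β × MRP = 1.71% + 2.0762 × 3.10% = 8.15%

8.15%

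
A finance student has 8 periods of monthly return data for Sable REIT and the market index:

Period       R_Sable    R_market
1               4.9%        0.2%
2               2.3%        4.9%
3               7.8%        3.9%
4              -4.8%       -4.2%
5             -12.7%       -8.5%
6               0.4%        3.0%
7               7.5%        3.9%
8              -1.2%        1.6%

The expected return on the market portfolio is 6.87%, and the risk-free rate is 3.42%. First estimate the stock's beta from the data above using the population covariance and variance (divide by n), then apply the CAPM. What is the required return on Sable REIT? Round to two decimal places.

Mean R_i = (4.9 + 2.3 + 7.8 − 4.8 − 12.7 + 0.4 + 7.5 − 1.2) / 8 = 0.5250%
Mean R_m = (0.2 + 4.9 + 3.9 − 4.2 − 8.5 + 3.0 + 3.9 + 1.6) / 8 = 0.6000%
Σ(R_i − R̄_i)(R_m − R̄_m) = 196.7900  ⇒  Cov = 196.7900 / 8 = 24.5988
Σ(R_m − R̄_m)² = 153.0400  ⇒  Var(R_m) = 153.0400 / 8 = 19.1300
β = Cov / Var(R_m) = 24.5988 / 19.1300 = 1.2859
MRP = 6.87% − 3.42% = 3.45%
E(R) = R_f + β × MRP = 3.42% + 1.2859 × 3.45% = 7.86%

7.86%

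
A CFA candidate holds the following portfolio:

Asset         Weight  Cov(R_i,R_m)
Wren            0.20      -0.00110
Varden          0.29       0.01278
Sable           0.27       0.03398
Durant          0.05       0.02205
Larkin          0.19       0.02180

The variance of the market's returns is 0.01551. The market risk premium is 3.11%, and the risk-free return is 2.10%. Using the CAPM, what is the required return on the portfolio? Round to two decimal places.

β_Wren = -0.00110 / 0.01551 = -0.0709
β_Varden = 0.01278 / 0.01551 = 0.8240
β_Sable = 0.03398 / 0.01551 = 2.1908
β_Durant = 0.02205 / 0.01551 = 1.4217
β_Larkin = 0.02180 / 0.01551 = 1.4055
β_P = Σ w_i β_i = 0.20×-0.0709 + 0.29×0.8240 + 0.27×2.1908 + 0.05×1.4217 + 0.19×1.4055 = 1.1544
E(R_P) = R_f + β_P × MRP = 2.10% + 1.1544 × 3.11% = 5.69%

5.69%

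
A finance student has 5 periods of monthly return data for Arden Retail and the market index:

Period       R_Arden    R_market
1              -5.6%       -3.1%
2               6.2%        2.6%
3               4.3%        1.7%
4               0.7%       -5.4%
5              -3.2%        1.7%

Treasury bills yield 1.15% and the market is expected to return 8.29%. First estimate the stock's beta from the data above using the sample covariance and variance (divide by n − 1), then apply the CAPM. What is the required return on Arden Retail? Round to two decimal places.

Mean R_i = (-5.6 + 6.2 + 4.3 + 0.7 − 3.2) / 5 = 0.4800%
Mean R_m = (-3.1 + 2.6 + 1.7 − 5.4 + 1.7) / 5 = -0.5000%
Σ(R_i − R̄_i)(R_m − R̄_m) = 32.7700  ⇒  Cov = 32.7700 / 4 = 8.1925
Σ(R_m − R̄_m)² = 50.0600  ⇒  Var(R_m) = 50.0600 / 4 = 12.5150
β = Cov / Var(R_m) = 8.1925 / 12.5150 = 0.6546
MRP = 8.29% − 1.15% = 7.14%
E(R) = R_f + β × MRP = 1.15% + 0.6546 × 7.14% = 5.82%

5.82%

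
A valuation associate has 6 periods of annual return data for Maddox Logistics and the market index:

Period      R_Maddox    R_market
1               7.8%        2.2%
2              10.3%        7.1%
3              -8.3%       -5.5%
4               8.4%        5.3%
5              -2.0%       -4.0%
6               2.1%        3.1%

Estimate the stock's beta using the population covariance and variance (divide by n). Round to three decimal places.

1.328

Mean R_i = (7.8 + 10.3 − 8.3 + 8.4 − 2.0 + 2.1) / 6 = 3.0500%
Mean R_m = (2.2 + 7.1 − 5.5 + 5.3 − 4.0 + 3.1) / 6 = 1.3667%
Σ(R_i − R̄_i)(R_m − R̄_m) = 169.9600  ⇒  Cov = 169.9600 / 6 = 28.3267
Σ(R_m − R̄_m)² = 127.9933  ⇒  Var(R_m) = 127.9933 / 6 = 21.3322
β = Cov / Var(R_m) = 28.3267 / 21.3322 = 1.3279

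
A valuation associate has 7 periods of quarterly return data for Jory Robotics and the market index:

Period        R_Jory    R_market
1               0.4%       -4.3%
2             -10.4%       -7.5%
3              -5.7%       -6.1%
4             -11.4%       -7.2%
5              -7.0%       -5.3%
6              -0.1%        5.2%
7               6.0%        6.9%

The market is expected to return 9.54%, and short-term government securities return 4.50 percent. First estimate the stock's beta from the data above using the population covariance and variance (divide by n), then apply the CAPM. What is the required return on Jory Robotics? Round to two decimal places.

9.05%

Mean R_i = (0.4 − 10.4 − 5.7 − 11.4 − 7.0 − 0.1 + 6.0) / 7 = -4.0286%
Mean R_m = (-4.3 − 7.5 − 6.1 − 7.2 − 5.3 + 5.2 + 6.9) / 7 = -2.6143%
Σ(R_i − R̄_i)(R_m − R̄_m) = 197.3871  ⇒  Cov = 197.3871 / 7 = 28.1982
Σ(R_m − R̄_m)² = 218.6886  ⇒  Var(R_m) = 218.6886 / 7 = 31.2412
β = Cov / Var(R_m) = 28.1982 / 31.2412 = 0.9026
MRP = 9.54% − 4.50% = 5.04%
E(R) = R_f + β × MRP = 4.50% + 0.9026 × 5.04% = 9.05%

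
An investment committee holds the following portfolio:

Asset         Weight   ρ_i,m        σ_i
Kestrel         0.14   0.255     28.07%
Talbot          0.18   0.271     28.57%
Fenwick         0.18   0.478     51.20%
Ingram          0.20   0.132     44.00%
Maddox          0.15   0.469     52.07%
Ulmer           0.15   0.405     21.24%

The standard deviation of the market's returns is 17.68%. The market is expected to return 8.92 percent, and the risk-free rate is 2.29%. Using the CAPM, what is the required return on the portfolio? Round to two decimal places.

β_Kestrel = 0.255 × 28.07% / 17.68% = 0.4049
β_Talbot = 0.271 × 28.57% / 17.68% = 0.4379
β_Fenwick = 0.478 × 51.20% / 17.68% = 1.3843
β_Ingram = 0.132 × 44.00% / 17.68% = 0.3285
β_Maddox = 0.469 × 52.07% / 17.68% = 1.3813
β_Ulmer = 0.405 × 21.24% / 17.68% = 0.4865
β_P = Σ w_i β_i = 0.14×0.4049 + 0.18×0.4379 + 0.18×1.3843 + 0.20×0.3285 + 0.15×1.3813 + 0.15×0.4865 = 0.7306
MRP = 8.92% − 2.29% = 6.63%
E(R_P) = R_f + β_P × MRP = 2.29% + 0.7306 × 6.63% = 7.13%

7.13%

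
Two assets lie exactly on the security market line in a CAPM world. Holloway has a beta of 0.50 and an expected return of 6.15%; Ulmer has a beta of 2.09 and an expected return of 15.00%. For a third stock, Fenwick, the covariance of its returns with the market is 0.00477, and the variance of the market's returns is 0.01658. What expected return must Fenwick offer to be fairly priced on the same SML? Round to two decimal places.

MRP = (15.00% − 6.15%) / (2.09 − 0.50) = 5.5660%
R_f = 6.15% − 0.50 × 5.5660% = 3.3670%
β_Fenwick = Cov / Var(R_m) = 0.00477 / 0.01658 = 0.2877
E(R_Fenwick) = R_f + β × MRP = 3.3670% + 0.2877 × 5.5660% = 4.97%

4.97%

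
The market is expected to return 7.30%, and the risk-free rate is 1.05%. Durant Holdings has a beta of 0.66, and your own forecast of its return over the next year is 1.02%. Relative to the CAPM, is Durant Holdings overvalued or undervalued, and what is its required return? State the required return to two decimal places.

MRP = 7.30% − 1.05% = 6.25%
Required return = R_f + β·MRP = 1.05% + 0.66 × 6.25% = 5.18%
Forecast 1.02% < required 5.18% → the stock plots below the SML → overvalued.

Overvalued; required return 5.18%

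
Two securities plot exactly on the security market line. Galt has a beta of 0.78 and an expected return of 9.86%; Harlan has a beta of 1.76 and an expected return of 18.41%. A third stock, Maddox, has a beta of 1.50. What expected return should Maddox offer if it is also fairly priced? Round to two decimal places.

16.14%

MRP (SML slope) = (18.41% − 9.86%) / (1.76 − 0.78) = 8.55% / 0.98 = 8.7245%
R_f (intercept) = 9.86% − 0.78 × 8.7245% = 3.0549%
E(R_Maddox) = R_f + β × MRP = 3.0549% + 1.50 × 8.7245% = 16.14%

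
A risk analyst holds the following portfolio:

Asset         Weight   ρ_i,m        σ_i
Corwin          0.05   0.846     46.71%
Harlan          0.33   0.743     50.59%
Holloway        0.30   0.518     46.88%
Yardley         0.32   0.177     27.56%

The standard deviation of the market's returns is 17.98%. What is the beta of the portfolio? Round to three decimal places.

β_Corwin = 0.846 × 46.71% / 17.98% = 2.1978
β_Harlan = 0.743 × 50.59% / 17.98% = 2.0906
β_Holloway = 0.518 × 46.88% / 17.98% = 1.3506
β_Yardley = 0.177 × 27.56% / 17.98% = 0.2713
β_P = Σ w_i β_i = 0.05×2.1978 + 0.33×2.0906 + 0.30×1.3506 + 0.32×0.2713 = 1.2918

1.292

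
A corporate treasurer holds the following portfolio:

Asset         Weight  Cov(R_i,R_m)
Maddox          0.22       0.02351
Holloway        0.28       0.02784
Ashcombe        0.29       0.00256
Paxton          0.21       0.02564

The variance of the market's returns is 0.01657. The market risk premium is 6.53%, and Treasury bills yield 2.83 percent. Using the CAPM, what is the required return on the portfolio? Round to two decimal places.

10.35%

β_Maddox = 0.02351 / 0.01657 = 1.4188
β_Holloway = 0.02784 / 0.01657 = 1.6801
β_Ashcombe = 0.00256 / 0.01657 = 0.1545
β_Paxton = 0.02564 / 0.01657 = 1.5474
β_P = Σ w_i β_i = 0.22×1.4188 + 0.28×1.6801 + 0.29×0.1545 + 0.21×1.5474 = 1.1523
E(R_P) = R_f + β_P × MRP = 2.83% + 1.1523 × 6.53% = 10.35%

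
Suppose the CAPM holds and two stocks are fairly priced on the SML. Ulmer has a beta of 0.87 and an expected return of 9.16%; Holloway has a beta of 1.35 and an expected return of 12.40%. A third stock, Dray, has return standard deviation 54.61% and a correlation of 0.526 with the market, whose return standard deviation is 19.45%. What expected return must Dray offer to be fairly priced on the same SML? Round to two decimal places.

13.26%

MRP = (12.40% − 9.16%) / (1.35 − 0.87) = 6.7500%
R_f = 9.16% − 0.87 × 6.7500% = 3.2875%
β_Dray = ρ·σ_i/σ_m = 0.526 × 54.61 / 19.45 = 1.4769
E(R_Dray) = R_f + β × MRP = 3.2875% + 1.4769 × 6.7500% = 13.26%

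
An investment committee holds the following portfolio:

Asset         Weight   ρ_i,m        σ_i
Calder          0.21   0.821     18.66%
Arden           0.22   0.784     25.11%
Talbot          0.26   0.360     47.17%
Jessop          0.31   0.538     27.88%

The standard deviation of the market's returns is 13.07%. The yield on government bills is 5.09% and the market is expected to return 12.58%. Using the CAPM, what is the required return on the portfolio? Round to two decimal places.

14.61%

β_Calder = 0.821 × 18.66% / 13.07% = 1.1721
β_Arden = 0.784 × 25.11% / 13.07% = 1.5062
β_Talbot = 0.360 × 47.17% / 13.07% = 1.2993
β_Jessop = 0.538 × 27.88% / 13.07% = 1.1476
β_P = Σ w_i β_i = 0.21×1.1721 + 0.22×1.5062 + 0.26×1.2993 + 0.31×1.1476 = 1.2711
MRP = 12.58% − 5.09% = 7.49%
E(R_P) = R_f + β_P × MRP = 5.09% + 1.2711 × 7.49% = 14.61%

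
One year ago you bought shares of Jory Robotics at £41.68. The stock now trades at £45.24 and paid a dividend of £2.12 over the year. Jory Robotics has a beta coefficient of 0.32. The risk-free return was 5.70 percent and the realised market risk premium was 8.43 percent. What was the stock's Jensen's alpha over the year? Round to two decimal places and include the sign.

+5.23%

Realised HPR = (P1 + D1 − P0) / P0 = (45.24 + 2.12 − 41.68) / 41.68 = 5.68 / 41.68 = 13.6276%
CAPM required = R_f + β·MRP = 5.70% + 0.32 × 8.43% = 8.3976%
α = realised − required = 13.6276% − 8.3976% = +5.23%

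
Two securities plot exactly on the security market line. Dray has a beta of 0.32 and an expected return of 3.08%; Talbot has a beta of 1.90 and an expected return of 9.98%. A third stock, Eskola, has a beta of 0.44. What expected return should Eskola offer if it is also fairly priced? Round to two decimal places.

3.60%

MRP (SML slope) = (9.98% − 3.08%) / (1.90 − 0.32) = 6.90% / 1.58 = 4.3671%
R_f (intercept) = 3.08% − 0.32 × 4.3671% = 1.6825%
E(R_Eskola) = R_f + β × MRP = 1.6825% + 0.44 × 4.3671% = 3.60%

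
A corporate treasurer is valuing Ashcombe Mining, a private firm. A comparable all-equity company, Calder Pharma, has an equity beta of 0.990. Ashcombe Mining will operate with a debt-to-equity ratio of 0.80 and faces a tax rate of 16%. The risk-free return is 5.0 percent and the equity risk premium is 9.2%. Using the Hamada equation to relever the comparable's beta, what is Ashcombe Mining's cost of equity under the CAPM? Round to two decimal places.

β_L = β_U × [1 + (1 − t)(D/E)] = 0.990 × [1 + (1 − 0.16) × 0.80]
    = 0.990 × [1 + 0.84 × 0.80] = 0.990 × 1.6720 = 1.6553
E(R) = R_f + β_L × MRP = 5.0% + 1.6553 × 9.2% = 20.23%

20.23%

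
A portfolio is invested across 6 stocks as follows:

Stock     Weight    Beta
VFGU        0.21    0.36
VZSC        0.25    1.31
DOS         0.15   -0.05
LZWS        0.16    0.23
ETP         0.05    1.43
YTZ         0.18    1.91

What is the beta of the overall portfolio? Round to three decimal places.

β_P = Σ w_i β_i = 0.21×0.36 + 0.25×1.31 + 0.15×-0.05 + 0.16×0.23 + 0.05×1.43 + 0.18×1.91 = 0.8477

0.848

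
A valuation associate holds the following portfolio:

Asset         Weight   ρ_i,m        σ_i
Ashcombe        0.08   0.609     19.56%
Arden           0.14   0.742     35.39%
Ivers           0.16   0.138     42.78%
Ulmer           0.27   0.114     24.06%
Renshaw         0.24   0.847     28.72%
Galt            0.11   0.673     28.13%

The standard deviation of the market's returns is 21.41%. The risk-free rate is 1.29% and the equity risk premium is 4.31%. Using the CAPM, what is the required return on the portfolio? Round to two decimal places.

β_Ashcombe = 0.609 × 19.56% / 21.41% = 0.5564
β_Arden = 0.742 × 35.39% / 21.41% = 1.2265
β_Ivers = 0.138 × 42.78% / 21.41% = 0.2757
β_Ulmer = 0.114 × 24.06% / 21.41% = 0.1281
β_Renshaw = 0.847 × 28.72% / 21.41% = 1.1362
β_Galt = 0.673 × 28.13% / 21.41% = 0.8842
β_P = Σ w_i β_i = 0.08×0.5564 + 0.14×1.2265 + 0.16×0.2757 + 0.27×0.1281 + 0.24×1.1362 + 0.11×0.8842 = 0.6649
E(R_P) = R_f + β_P × MRP = 1.29% + 0.6649 × 4.31% = 4.16%

4.16%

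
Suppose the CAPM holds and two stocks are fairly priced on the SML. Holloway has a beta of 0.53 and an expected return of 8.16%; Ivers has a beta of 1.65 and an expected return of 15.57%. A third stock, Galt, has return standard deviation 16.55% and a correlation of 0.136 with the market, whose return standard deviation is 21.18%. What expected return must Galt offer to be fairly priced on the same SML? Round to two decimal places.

5.36%

MRP = (15.57% − 8.16%) / (1.65 − 0.53) = 6.6161%
R_f = 8.16% − 0.53 × 6.6161% = 4.6535%
β_Galt = ρ·σ_i/σ_m = 0.136 × 16.55 / 21.18 = 0.1063
E(R_Galt) = R_f + β × MRP = 4.6535% + 0.1063 × 6.6161% = 5.36%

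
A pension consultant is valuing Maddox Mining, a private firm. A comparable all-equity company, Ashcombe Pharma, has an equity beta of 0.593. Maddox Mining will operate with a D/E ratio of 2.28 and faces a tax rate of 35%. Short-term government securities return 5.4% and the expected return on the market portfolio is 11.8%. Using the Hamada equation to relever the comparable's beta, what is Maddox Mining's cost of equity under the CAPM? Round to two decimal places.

14.82%

β_L = β_U × [1 + (1 − t)(D/E)] = 0.593 × [1 + (1 − 0.35) × 2.28]
    = 0.593 × [1 + 0.65 × 2.28] = 0.593 × 2.4820 = 1.4718
MRP = 11.8% − 5.4% = 6.40%
E(R) = R_f + β_L × MRP = 5.4% + 1.4718 × 6.4% = 14.82%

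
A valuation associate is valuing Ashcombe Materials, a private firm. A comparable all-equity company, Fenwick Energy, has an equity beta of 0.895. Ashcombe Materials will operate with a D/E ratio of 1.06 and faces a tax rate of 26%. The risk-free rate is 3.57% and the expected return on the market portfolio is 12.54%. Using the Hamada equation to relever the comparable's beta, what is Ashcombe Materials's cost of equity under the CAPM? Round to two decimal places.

β_L = β_U × [1 + (1 − t)(D/E)] = 0.895 × [1 + (1 − 0.26) × 1.06]
    = 0.895 × [1 + 0.74 × 1.06] = 0.895 × 1.7844 = 1.5970
MRP = 12.54% − 3.57% = 8.97%
E(R) = R_f + β_L × MRP = 3.57% + 1.5970 × 8.97% = 17.90%

17.90%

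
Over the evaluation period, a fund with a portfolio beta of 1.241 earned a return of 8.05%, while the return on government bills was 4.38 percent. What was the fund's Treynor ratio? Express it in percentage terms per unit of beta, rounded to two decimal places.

2.96%

Treynor = (R_P − R_f) / β_P = (8.05% − 4.38%) / 1.2410 = 3.67% / 1.2410 = 2.96%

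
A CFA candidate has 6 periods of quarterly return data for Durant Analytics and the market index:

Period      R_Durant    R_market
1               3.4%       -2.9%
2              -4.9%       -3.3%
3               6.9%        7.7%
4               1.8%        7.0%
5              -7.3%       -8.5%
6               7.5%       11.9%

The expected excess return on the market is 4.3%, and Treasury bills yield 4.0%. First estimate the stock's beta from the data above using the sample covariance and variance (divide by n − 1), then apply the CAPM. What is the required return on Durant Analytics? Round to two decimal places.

6.82%

Mean R_i = (3.4 − 4.9 + 6.9 + 1.8 − 7.3 + 7.5) / 6 = 1.2333%
Mean R_m = (-2.9 − 3.3 + 7.7 + 7.0 − 8.5 + 11.9) / 6 = 1.9833%
Σ(R_i − R̄_i)(R_m − R̄_m) = 208.6633  ⇒  Cov = 208.6633 / 5 = 41.7327
Σ(R_m − R̄_m)² = 317.8483  ⇒  Var(R_m) = 317.8483 / 5 = 63.5697
β = Cov / Var(R_m) = 41.7327 / 63.5697 = 0.6565
E(R) = R_f + β × MRP = 4.0% + 0.6565 × 4.3% = 6.82%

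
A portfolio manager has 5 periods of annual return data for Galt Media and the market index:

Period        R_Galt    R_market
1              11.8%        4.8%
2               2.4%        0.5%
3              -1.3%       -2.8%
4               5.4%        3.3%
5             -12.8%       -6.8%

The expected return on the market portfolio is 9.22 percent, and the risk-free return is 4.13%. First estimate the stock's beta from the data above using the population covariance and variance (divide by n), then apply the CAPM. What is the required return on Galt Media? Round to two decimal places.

13.81%

Mean R_i = (11.8 + 2.4 − 1.3 + 5.4 − 12.8) / 5 = 1.1000%
Mean R_m = (4.8 + 0.5 − 2.8 + 3.3 − 6.8) / 5 = -0.2000%
Σ(R_i − R̄_i)(R_m − R̄_m) = 167.4400  ⇒  Cov = 167.4400 / 5 = 33.4880
Σ(R_m − R̄_m)² = 88.0600  ⇒  Var(R_m) = 88.0600 / 5 = 17.6120
β = Cov / Var(R_m) = 33.4880 / 17.6120 = 1.9014
MRP = 9.22% − 4.13% = 5.09%
E(R) = R_f + β × MRP = 4.13% + 1.9014 × 5.09% = 13.81%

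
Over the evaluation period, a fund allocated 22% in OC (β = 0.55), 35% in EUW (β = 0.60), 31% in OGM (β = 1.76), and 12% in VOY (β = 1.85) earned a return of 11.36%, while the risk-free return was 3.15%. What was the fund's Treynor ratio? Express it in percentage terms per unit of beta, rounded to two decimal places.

β_P = 0.22×0.55 + 0.35×0.60 + 0.31×1.76 + 0.12×1.85 = 1.0986
Treynor = (R_P − R_f) / β_P = (11.36% − 3.15%) / 1.0986 = 8.21% / 1.0986 = 7.47%

7.47%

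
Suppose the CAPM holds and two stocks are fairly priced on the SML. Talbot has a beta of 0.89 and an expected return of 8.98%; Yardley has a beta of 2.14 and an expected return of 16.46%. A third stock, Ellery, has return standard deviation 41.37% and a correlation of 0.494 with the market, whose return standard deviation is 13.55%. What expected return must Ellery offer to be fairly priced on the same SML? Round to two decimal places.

MRP = (16.46% − 8.98%) / (2.14 − 0.89) = 5.9840%
R_f = 8.98% − 0.89 × 5.9840% = 3.6542%
β_Ellery = ρ·σ_i/σ_m = 0.494 × 41.37 / 13.55 = 1.5082
E(R_Ellery) = R_f + β × MRP = 3.6542% + 1.5082 × 5.9840% = 12.68%

12.68%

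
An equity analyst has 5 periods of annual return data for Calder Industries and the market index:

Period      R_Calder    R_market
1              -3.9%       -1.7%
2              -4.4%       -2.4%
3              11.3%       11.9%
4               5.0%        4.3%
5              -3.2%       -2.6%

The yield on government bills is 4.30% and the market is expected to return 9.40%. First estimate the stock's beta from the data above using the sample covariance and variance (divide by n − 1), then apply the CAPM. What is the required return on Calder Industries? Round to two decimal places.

Mean R_i = (-3.9 − 4.4 + 11.3 + 5.0 − 3.2) / 5 = 0.9600%
Mean R_m = (-1.7 − 2.4 + 11.9 + 4.3 − 2.6) / 5 = 1.9000%
Σ(R_i − R̄_i)(R_m − R̄_m) = 172.3600  ⇒  Cov = 172.3600 / 4 = 43.0900
Σ(R_m − R̄_m)² = 157.4600  ⇒  Var(R_m) = 157.4600 / 4 = 39.3650
β = Cov / Var(R_m) = 43.0900 / 39.3650 = 1.0946
MRP = 9.40% − 4.30% = 5.10%
E(R) = R_f + β × MRP = 4.30% + 1.0946 × 5.10% = 9.88%

9.88%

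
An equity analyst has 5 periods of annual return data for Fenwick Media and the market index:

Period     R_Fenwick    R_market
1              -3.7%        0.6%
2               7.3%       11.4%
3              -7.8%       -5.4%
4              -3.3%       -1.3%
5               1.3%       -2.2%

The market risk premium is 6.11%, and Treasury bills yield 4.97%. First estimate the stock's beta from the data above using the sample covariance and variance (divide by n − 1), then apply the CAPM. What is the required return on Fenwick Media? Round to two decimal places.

9.75%

Mean R_i = (-3.7 + 7.3 − 7.8 − 3.3 + 1.3) / 5 = -1.2400%
Mean R_m = (0.6 + 11.4 − 5.4 − 1.3 − 2.2) / 5 = 0.6200%
Σ(R_i − R̄_i)(R_m − R̄_m) = 128.3940  ⇒  Cov = 128.3940 / 4 = 32.0985
Σ(R_m − R̄_m)² = 164.0880  ⇒  Var(R_m) = 164.0880 / 4 = 41.0220
β = Cov / Var(R_m) = 32.0985 / 41.0220 = 0.7825
E(R) = R_f + β × MRP = 4.97% + 0.7825 × 6.11% = 9.75%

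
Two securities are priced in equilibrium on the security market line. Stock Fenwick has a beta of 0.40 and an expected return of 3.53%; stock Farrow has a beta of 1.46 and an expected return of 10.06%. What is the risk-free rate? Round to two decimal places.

Both satisfy E(R) = R_f + β·MRP, so the slope of the SML is
MRP = (10.06% − 3.53%) / (1.46 − 0.40) = 6.53% / 1.06 = 6.1604%
R_f = E(R_Fenwick) − β_Fenwick·MRP = 3.53% − 0.40 × 6.1604% = 1.0658%

1.07%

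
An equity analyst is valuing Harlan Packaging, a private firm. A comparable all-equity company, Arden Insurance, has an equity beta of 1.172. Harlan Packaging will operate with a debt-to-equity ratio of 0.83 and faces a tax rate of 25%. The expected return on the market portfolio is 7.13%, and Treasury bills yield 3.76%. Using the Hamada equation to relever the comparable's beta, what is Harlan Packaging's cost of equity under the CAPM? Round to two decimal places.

10.17%

β_L = β_U × [1 + (1 − t)(D/E)] = 1.172 × [1 + (1 − 0.25) × 0.83]
    = 1.172 × [1 + 0.75 × 0.83] = 1.172 × 1.6225 = 1.9016
MRP = 7.13% − 3.76% = 3.37%
E(R) = R_f + β_L × MRP = 3.76% + 1.9016 × 3.37% = 10.17%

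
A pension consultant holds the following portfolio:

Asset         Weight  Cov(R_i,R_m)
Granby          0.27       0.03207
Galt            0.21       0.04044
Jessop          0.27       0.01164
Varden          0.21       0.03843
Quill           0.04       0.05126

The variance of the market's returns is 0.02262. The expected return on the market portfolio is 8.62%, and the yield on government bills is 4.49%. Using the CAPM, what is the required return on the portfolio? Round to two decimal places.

β_Granby = 0.03207 / 0.02262 = 1.4178
β_Galt = 0.04044 / 0.02262 = 1.7878
β_Jessop = 0.01164 / 0.02262 = 0.5146
β_Varden = 0.03843 / 0.02262 = 1.6989
β_Quill = 0.05126 / 0.02262 = 2.2661
β_P = Σ w_i β_i = 0.27×1.4178 + 0.21×1.7878 + 0.27×0.5146 + 0.21×1.6989 + 0.04×2.2661 = 1.3446
MRP = 8.62% − 4.49% = 4.13%
E(R_P) = R_f + β_P × MRP = 4.49% + 1.3446 × 4.13% = 10.04%

10.04%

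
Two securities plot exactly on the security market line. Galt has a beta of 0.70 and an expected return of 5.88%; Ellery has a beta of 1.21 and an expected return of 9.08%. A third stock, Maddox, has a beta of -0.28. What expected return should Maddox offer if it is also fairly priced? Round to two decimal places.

-0.27%

MRP (SML slope) = (9.08% − 5.88%) / (1.21 − 0.70) = 3.20% / 0.51 = 6.2745%
R_f (intercept) = 5.88% − 0.70 × 6.2745% = 1.4879%
E(R_Maddox) = R_f + β × MRP = 1.4879% + -0.28 × 6.2745% = -0.27%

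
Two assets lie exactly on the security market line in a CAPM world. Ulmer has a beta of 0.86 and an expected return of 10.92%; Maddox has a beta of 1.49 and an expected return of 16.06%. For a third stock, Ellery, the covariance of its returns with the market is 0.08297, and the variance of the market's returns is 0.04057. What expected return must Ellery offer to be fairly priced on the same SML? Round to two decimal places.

MRP = (16.06% − 10.92%) / (1.49 − 0.86) = 8.1587%
R_f = 10.92% − 0.86 × 8.1587% = 3.9035%
β_Ellery = Cov / Var(R_m) = 0.08297 / 0.04057 = 2.0451
E(R_Ellery) = R_f + β × MRP = 3.9035% + 2.0451 × 8.1587% = 20.59%

20.59%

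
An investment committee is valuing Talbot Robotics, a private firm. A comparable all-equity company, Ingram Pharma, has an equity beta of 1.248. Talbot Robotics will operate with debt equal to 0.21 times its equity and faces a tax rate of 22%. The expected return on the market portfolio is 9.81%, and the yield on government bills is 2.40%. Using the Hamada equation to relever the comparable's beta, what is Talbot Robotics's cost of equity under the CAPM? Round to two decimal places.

13.16%

β_L = β_U × [1 + (1 − t)(D/E)] = 1.248 × [1 + (1 − 0.22) × 0.21]
    = 1.248 × [1 + 0.78 × 0.21] = 1.248 × 1.1638 = 1.4524
MRP = 9.81% − 2.40% = 7.41%
E(R) = R_f + β_L × MRP = 2.40% + 1.4524 × 7.41% = 13.16%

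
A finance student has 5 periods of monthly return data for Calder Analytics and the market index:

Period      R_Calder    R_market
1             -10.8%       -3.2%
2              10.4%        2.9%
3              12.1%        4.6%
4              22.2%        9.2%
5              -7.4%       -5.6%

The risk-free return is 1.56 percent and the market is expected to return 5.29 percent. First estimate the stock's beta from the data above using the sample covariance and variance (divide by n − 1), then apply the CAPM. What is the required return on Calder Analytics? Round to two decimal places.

Mean R_i = (-10.8 + 10.4 + 12.1 + 22.2 − 7.4) / 5 = 5.3000%
Mean R_m = (-3.2 + 2.9 + 4.6 + 9.2 − 5.6) / 5 = 1.5800%
Σ(R_i − R̄_i)(R_m − R̄_m) = 324.1900  ⇒  Cov = 324.1900 / 4 = 81.0475
Σ(R_m − R̄_m)² = 143.3280  ⇒  Var(R_m) = 143.3280 / 4 = 35.8320
β = Cov / Var(R_m) = 81.0475 / 35.8320 = 2.2619
MRP = 5.29% − 1.56% = 3.73%
E(R) = R_f + β × MRP = 1.56% + 2.2619 × 3.73% = 10.00%

10.00%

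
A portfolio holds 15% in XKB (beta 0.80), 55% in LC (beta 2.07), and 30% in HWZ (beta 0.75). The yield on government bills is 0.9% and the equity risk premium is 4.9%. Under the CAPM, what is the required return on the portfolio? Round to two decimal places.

8.17%

β_P = Σ w_i β_i = 0.15×0.80 + 0.55×2.07 + 0.30×0.75 = 1.4835
E(R_P) = R_f + β_P × MRP = 0.9% + 1.4835 × 4.9% = 8.17%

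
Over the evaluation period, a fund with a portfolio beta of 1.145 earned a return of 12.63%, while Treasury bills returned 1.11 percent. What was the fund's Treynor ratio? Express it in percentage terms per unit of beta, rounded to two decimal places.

10.06%

Treynor = (R_P − R_f) / β_P = (12.63% − 1.11%) / 1.1450 = 11.52% / 1.1450 = 10.06%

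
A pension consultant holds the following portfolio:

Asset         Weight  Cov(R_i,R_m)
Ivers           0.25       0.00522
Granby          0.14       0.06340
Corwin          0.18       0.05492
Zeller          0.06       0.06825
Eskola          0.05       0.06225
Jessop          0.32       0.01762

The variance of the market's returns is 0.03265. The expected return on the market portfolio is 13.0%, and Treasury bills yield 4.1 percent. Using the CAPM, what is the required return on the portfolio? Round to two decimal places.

13.07%

β_Ivers = 0.00522 / 0.03265 = 0.1599
β_Granby = 0.06340 / 0.03265 = 1.9418
β_Corwin = 0.05492 / 0.03265 = 1.6821
β_Zeller = 0.06825 / 0.03265 = 2.0904
β_Eskola = 0.06225 / 0.03265 = 1.9066
β_Jessop = 0.01762 / 0.03265 = 0.5397
β_P = Σ w_i β_i = 0.25×0.1599 + 0.14×1.9418 + 0.18×1.6821 + 0.06×2.0904 + 0.05×1.9066 + 0.32×0.5397 = 1.0081
MRP = 13.0% − 4.1% = 8.90%
E(R_P) = R_f + β_P × MRP = 4.1% + 1.0081 × 8.9% = 13.07%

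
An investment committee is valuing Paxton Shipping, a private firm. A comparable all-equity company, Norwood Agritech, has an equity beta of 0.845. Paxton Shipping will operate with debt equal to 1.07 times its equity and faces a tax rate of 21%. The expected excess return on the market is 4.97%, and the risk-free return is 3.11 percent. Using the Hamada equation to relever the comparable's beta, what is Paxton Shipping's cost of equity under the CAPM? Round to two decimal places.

10.86%

β_L = β_U × [1 + (1 − t)(D/E)] = 0.845 × [1 + (1 − 0.21) × 1.07]
    = 0.845 × [1 + 0.79 × 1.07] = 0.845 × 1.8453 = 1.5593
E(R) = R_f + β_L × MRP = 3.11% + 1.5593 × 4.97% = 10.86%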